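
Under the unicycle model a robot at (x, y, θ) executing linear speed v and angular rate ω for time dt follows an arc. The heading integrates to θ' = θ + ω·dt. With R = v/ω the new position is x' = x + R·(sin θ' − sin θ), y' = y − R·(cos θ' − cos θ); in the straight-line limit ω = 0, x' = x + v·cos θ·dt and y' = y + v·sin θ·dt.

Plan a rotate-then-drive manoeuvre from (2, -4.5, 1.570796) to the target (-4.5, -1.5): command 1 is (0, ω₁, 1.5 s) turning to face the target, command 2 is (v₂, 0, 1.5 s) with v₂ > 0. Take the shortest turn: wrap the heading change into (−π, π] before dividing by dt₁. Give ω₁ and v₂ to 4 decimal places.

heading to target = atan2(-1.5−-4.5, -4.5−2) = 2.7092
Δθ = wrap(2.7092 − 1.5708) = 1.1384; ω₁ = Δθ/dt₁ = 0.7589
distance = √((-4.5−2)² + (-1.5−-4.5)²) = 7.1589; v₂ = distance/dt₂ = 4.7726

ω₁ = 0.7589, v₂ = 4.7726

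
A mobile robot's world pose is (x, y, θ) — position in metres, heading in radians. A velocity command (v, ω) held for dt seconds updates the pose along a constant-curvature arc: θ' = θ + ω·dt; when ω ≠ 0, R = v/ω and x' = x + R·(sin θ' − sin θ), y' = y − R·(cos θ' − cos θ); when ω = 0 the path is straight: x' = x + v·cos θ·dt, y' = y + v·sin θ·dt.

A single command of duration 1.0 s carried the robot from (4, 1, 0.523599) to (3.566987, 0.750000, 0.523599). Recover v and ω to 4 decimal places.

Δθ = 0.523599 − 0.523599 = 0.000000
ω = Δθ/dt = 0.000000/1.0 = 0.0000
ω = 0 → v = (Δx·cos θ + Δy·sin θ)/dt = -0.5000

v = -0.5000, ω = 0.0000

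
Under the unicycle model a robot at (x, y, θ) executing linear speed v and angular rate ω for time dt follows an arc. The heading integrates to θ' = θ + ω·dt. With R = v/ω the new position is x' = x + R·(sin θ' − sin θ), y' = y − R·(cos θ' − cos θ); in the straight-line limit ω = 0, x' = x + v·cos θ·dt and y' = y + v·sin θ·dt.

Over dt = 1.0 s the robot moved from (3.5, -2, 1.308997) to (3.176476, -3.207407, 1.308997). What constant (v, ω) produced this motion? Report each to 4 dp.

v = -1.2500, ω = 0.0000

Δθ = 1.308997 − 1.308997 = 0.000000
ω = Δθ/dt = 0.000000/1.0 = 0.0000
ω = 0 → v = (Δx·cos θ + Δy·sin θ)/dt = -1.2500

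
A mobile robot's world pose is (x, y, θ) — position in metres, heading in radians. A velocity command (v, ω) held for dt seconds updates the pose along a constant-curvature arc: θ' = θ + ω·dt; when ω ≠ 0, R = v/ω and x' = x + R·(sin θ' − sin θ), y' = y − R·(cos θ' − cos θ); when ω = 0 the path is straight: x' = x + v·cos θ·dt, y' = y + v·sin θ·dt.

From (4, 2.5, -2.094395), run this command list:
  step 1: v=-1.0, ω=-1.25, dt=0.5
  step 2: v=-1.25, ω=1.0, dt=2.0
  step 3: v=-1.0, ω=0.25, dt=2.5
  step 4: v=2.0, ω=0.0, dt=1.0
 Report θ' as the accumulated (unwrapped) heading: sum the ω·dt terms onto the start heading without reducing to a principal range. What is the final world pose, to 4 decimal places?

(4.4089, 5.6951, -0.0944)

step 1: θ'=-2.7194 (R=0.8000) → pose (4.3650, 2.8298, -2.7194)
step 2: θ'=-0.7194 (R=-1.2500) → pose (4.6765, 4.9102, -0.7194)
step 3: θ'=-0.0944 (R=-4.0000) → pose (2.4178, 5.8836, -0.0944)
step 4: θ'=-0.0944 (straight) → pose (4.4089, 5.6951, -0.0944)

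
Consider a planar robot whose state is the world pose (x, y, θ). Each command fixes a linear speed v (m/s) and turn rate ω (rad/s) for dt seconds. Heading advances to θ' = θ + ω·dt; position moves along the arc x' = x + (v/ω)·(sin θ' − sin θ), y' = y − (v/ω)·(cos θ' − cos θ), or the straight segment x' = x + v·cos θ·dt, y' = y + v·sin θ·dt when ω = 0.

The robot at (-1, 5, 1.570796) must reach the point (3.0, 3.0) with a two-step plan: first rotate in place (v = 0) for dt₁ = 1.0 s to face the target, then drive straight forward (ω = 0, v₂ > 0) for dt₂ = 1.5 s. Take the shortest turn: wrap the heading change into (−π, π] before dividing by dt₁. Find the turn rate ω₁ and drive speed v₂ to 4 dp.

ω₁ = -2.0344, v₂ = 2.9814

heading to target = atan2(3−5, 3−-1) = -0.4636
Δθ = wrap(-0.4636 − 1.5708) = -2.0344; ω₁ = Δθ/dt₁ = -2.0344
distance = √((3−-1)² + (3−5)²) = 4.4721; v₂ = distance/dt₂ = 2.9814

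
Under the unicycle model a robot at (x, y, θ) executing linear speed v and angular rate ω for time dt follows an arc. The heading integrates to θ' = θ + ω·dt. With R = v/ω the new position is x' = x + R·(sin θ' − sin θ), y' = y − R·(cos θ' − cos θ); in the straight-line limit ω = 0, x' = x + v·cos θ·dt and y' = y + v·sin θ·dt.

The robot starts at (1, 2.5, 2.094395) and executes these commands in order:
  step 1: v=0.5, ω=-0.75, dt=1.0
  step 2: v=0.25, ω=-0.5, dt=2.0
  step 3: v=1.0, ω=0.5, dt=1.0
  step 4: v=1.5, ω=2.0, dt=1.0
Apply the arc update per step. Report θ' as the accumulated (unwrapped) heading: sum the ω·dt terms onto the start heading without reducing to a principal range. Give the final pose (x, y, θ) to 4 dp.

step 1: θ'=1.3444 (R=-0.6667) → pose (0.9277, 2.9830, 1.3444)
step 2: θ'=0.3444 (R=-0.5000) → pose (1.2461, 3.3414, 0.3444)
step 3: θ'=0.8444 (R=2.0000) → pose (2.0660, 3.8956, 0.8444)
step 4: θ'=2.8444 (R=0.7500) → pose (1.7250, 5.1108, 2.8444)

(1.7250, 5.1108, 2.8444)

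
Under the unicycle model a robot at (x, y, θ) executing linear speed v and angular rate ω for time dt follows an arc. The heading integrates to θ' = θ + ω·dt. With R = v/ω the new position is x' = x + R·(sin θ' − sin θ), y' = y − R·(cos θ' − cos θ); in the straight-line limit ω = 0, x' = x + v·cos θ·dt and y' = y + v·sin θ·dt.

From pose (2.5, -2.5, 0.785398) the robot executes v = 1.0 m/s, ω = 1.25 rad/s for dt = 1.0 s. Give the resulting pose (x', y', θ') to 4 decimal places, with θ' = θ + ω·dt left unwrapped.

(2.6495, -1.5759, 2.0354)

θ' = 0.7854 + 1.25·1.0 = 2.0354
R = v/ω = 1.0/1.25 = 0.8000
x' = 2.5 + 0.8000·(sin 2.0354 − sin 0.7854) = 2.6495
y' = -2.5 − 0.8000·(cos 2.0354 − cos 0.7854) = -1.5759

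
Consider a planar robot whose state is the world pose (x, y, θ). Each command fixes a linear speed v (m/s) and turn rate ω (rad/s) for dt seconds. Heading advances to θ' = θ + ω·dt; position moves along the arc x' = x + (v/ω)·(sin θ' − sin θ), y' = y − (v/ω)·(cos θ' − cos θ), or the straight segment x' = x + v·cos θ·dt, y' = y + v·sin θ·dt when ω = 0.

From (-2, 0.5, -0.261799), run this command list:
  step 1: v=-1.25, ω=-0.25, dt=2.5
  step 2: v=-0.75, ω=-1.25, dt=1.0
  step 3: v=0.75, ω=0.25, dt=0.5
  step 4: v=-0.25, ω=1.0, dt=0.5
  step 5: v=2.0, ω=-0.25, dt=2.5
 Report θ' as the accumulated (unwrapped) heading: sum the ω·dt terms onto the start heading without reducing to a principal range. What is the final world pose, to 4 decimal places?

step 1: θ'=-0.8868 (R=5.0000) → pose (-4.5812, 2.1701, -0.8868)
step 2: θ'=-2.1368 (R=0.6000) → pose (-4.6226, 2.8710, -2.1368)
step 3: θ'=-2.0118 (R=3.0000) → pose (-4.8034, 2.5428, -2.0118)
step 4: θ'=-1.5118 (R=-0.2500) → pose (-4.7799, 2.6642, -1.5118)
step 5: θ'=-2.1368 (R=-8.0000) → pose (-6.0136, -2.0976, -2.1368)

(-6.0136, -2.0976, -2.1368)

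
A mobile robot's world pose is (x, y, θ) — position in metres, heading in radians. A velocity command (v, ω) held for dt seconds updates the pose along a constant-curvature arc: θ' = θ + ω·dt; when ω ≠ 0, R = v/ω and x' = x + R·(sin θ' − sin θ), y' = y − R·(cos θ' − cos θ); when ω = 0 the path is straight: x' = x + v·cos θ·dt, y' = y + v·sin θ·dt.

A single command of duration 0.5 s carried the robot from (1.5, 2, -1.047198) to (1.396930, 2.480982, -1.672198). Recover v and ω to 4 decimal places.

Δθ = -1.672198 − -1.047198 = -0.625000
ω = Δθ/dt = -0.625000/0.5 = -1.2500
R = −Δy/(cos θ' − cos θ) = 0.8000
v = R·ω = 0.8000·-1.2500 = -1.0000

v = -1.0000, ω = -1.2500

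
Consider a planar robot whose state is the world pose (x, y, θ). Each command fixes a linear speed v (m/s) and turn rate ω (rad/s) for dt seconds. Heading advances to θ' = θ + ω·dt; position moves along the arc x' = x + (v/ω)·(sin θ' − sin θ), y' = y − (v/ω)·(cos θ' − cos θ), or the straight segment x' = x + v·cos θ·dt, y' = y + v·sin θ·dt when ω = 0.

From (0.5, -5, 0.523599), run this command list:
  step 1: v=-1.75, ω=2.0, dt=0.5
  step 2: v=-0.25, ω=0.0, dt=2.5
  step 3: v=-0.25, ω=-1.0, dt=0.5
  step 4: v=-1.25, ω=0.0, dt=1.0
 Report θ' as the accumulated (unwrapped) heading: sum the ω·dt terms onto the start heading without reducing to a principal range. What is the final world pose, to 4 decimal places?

step 1: θ'=1.5236 (R=-0.8750) → pose (0.0635, -5.7165, 1.5236)
step 2: θ'=1.5236 (straight) → pose (0.0340, -6.3408, 1.5236)
step 3: θ'=1.0236 (R=0.2500) → pose (-0.0022, -6.4591, 1.0236)
step 4: θ'=1.0236 (straight) → pose (-0.6526, -7.5266, 1.0236)

(-0.6526, -7.5266, 1.0236)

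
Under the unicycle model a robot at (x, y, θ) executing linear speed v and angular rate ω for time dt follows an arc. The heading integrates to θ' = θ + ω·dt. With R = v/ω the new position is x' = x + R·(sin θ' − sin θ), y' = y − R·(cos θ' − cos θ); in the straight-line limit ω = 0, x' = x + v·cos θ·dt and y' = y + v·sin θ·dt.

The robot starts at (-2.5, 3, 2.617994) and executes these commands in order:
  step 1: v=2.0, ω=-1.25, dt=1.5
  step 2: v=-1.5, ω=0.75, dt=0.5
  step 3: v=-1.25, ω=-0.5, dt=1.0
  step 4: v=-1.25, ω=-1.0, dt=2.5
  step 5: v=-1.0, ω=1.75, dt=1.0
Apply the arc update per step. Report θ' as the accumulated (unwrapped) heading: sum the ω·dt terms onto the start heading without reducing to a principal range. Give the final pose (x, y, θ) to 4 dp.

(-6.4104, 6.1651, -0.1320)

step 1: θ'=0.7430 (R=-1.6000) → pose (-2.7824, 5.5640, 0.7430)
step 2: θ'=1.1180 (R=-2.0000) → pose (-3.2279, 4.9660, 1.1180)
step 3: θ'=0.6180 (R=2.5000) → pose (-4.0274, 4.0221, 0.6180)
step 4: θ'=-1.8820 (R=1.2500) → pose (-5.9416, 5.4237, -1.8820)
step 5: θ'=-0.1320 (R=-0.5714) → pose (-6.4104, 6.1651, -0.1320)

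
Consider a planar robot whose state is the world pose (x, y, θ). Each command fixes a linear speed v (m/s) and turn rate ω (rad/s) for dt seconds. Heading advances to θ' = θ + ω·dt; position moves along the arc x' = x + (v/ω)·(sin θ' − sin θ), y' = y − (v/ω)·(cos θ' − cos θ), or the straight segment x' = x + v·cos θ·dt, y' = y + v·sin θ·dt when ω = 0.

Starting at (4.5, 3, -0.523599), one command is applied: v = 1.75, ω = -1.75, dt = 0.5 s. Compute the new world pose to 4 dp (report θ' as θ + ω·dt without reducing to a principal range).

(4.9852, 2.3053, -1.3986)

θ' = -0.5236 + -1.75·0.5 = -1.3986
R = v/ω = 1.75/-1.75 = -1.0000
x' = 4.5 + -1.0000·(sin -1.3986 − sin -0.5236) = 4.9852
y' = 3 − -1.0000·(cos -1.3986 − cos -0.5236) = 2.3053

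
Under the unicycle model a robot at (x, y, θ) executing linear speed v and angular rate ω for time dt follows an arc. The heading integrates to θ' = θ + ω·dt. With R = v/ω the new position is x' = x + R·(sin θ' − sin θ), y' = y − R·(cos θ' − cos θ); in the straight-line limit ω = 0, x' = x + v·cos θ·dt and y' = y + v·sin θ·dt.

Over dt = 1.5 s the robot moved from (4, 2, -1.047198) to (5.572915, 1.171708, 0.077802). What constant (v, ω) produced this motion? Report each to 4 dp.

Δθ = 0.077802 − -1.047198 = 1.125000
ω = Δθ/dt = 1.125000/1.5 = 0.7500
R = Δx/(sin θ' − sin θ) = 1.6667
v = R·ω = 1.6667·0.7500 = 1.2500

v = 1.2500, ω = 0.7500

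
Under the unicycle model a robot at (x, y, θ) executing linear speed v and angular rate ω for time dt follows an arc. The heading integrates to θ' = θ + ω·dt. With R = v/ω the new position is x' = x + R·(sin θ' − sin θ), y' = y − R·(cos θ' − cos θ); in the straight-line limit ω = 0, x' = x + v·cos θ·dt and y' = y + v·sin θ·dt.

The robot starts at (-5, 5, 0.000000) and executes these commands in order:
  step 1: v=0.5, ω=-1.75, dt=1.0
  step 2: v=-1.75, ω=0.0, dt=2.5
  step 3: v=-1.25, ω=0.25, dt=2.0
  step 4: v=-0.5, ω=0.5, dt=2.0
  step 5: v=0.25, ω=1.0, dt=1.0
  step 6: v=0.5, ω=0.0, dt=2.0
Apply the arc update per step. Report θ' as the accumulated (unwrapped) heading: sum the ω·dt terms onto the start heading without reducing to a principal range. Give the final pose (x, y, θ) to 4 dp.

step 1: θ'=-1.7500 (R=-0.2857) → pose (-4.7189, 4.6634, -1.7500)
step 2: θ'=-1.7500 (straight) → pose (-3.9390, 8.9683, -1.7500)
step 3: θ'=-1.2500 (R=-5.0000) → pose (-4.1140, 11.4361, -1.2500)
step 4: θ'=-0.2500 (R=-1.0000) → pose (-4.8156, 12.0897, -0.2500)
step 5: θ'=0.7500 (R=0.2500) → pose (-4.5834, 12.1490, 0.7500)
step 6: θ'=0.7500 (straight) → pose (-3.8517, 12.8307, 0.7500)

(-3.8517, 12.8307, 0.7500)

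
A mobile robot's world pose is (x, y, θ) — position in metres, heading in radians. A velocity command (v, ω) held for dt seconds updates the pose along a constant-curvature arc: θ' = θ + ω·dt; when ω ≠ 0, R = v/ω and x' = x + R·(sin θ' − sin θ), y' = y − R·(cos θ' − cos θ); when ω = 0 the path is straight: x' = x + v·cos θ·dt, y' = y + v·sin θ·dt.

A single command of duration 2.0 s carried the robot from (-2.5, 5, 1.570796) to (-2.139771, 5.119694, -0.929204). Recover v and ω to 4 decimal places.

v = 0.2500, ω = -1.2500

Δθ = -0.929204 − 1.570796 = -2.500000
ω = Δθ/dt = -2.500000/2.0 = -1.2500
R = Δx/(sin θ' − sin θ) = -0.2000
v = R·ω = -0.2000·-1.2500 = 0.2500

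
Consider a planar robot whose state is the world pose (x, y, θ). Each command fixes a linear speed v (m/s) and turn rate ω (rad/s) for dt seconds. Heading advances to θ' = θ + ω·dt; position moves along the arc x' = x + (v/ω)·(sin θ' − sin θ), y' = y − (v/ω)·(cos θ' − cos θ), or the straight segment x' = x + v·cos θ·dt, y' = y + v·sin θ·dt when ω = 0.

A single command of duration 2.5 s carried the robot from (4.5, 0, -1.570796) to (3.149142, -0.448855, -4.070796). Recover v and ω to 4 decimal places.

Δθ = -4.070796 − -1.570796 = -2.500000
ω = Δθ/dt = -2.500000/2.5 = -1.0000
R = Δx/(sin θ' − sin θ) = -0.7500
v = R·ω = -0.7500·-1.0000 = 0.7500

v = 0.7500, ω = -1.0000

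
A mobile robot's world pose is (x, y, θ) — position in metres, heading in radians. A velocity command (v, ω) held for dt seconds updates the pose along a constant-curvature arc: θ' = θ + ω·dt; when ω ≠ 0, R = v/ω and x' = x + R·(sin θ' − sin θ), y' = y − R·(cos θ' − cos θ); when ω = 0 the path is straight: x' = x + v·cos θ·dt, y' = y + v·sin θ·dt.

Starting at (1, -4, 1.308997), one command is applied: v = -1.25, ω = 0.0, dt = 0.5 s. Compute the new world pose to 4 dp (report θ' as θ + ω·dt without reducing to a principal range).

θ' = 1.3090 + 0.0·0.5 = 1.3090
ω = 0 → straight: x' = 1 + -1.25·cos(1.3090)·0.5 = 0.8382
y' = -4 + -1.25·sin(1.3090)·0.5 = -4.6037

(0.8382, -4.6037, 1.3090)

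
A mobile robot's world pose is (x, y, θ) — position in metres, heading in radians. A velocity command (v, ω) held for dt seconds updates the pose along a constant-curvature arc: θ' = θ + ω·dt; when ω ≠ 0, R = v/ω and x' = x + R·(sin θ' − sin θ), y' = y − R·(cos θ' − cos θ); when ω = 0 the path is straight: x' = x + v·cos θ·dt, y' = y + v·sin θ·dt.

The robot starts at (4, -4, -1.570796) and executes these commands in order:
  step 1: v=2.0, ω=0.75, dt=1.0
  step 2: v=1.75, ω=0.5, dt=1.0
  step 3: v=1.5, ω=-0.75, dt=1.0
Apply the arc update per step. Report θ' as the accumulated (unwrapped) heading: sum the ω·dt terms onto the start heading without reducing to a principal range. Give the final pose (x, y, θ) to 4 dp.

step 1: θ'=-0.8208 (R=2.6667) → pose (4.7155, -5.8177, -0.8208)
step 2: θ'=-0.3208 (R=3.5000) → pose (6.1728, -6.7534, -0.3208)
step 3: θ'=-1.0708 (R=-2.0000) → pose (7.2973, -7.6925, -1.0708)

(7.2973, -7.6925, -1.0708)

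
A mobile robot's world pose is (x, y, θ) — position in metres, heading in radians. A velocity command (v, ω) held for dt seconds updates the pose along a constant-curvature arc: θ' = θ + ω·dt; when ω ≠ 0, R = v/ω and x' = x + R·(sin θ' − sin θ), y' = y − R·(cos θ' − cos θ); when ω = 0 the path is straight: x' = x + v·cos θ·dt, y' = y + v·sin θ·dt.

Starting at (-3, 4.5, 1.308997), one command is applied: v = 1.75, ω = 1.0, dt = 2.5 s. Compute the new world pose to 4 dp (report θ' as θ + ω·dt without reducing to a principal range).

(-5.7735, 6.3274, 3.8090)

θ' = 1.3090 + 1.0·2.5 = 3.8090
R = v/ω = 1.75/1.0 = 1.7500
x' = -3 + 1.7500·(sin 3.8090 − sin 1.3090) = -5.7735
y' = 4.5 − 1.7500·(cos 3.8090 − cos 1.3090) = 6.3274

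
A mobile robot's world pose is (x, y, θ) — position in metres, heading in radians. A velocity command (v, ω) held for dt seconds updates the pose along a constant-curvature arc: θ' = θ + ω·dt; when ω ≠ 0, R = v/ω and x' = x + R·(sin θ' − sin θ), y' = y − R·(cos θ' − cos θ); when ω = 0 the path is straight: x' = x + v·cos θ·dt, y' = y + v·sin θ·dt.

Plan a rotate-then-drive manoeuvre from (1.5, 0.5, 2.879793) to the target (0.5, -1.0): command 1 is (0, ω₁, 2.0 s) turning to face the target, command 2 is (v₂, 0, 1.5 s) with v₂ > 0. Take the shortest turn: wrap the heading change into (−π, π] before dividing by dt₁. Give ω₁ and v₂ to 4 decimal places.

ω₁ = 0.6223, v₂ = 1.2019

heading to target = atan2(-1−0.5, 0.5−1.5) = -2.1588
Δθ = wrap(-2.1588 − 2.8798) = 1.2446; ω₁ = Δθ/dt₁ = 0.6223
distance = √((0.5−1.5)² + (-1−0.5)²) = 1.8028; v₂ = distance/dt₂ = 1.2019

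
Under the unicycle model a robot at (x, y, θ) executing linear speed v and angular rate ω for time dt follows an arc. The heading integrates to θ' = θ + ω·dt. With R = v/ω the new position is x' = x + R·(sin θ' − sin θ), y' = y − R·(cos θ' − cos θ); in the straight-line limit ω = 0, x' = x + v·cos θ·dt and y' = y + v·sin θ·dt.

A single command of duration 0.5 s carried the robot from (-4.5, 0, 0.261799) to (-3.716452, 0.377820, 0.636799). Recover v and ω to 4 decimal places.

Δθ = 0.636799 − 0.261799 = 0.375000
ω = Δθ/dt = 0.375000/0.5 = 0.7500
R = Δx/(sin θ' − sin θ) = 2.3333
v = R·ω = 2.3333·0.7500 = 1.7500

v = 1.7500, ω = 0.7500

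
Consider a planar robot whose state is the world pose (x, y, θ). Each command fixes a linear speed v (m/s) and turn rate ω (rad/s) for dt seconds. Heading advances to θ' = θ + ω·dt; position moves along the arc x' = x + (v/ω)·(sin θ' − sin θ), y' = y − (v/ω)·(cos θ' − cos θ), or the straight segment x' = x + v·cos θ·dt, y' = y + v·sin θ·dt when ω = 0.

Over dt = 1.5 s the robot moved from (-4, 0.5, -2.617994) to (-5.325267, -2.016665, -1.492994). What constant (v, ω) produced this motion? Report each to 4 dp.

Δθ = -1.492994 − -2.617994 = 1.125000
ω = Δθ/dt = 1.125000/1.5 = 0.7500
R = −Δy/(cos θ' − cos θ) = 2.6667
v = R·ω = 2.6667·0.7500 = 2.0000

v = 2.0000, ω = 0.7500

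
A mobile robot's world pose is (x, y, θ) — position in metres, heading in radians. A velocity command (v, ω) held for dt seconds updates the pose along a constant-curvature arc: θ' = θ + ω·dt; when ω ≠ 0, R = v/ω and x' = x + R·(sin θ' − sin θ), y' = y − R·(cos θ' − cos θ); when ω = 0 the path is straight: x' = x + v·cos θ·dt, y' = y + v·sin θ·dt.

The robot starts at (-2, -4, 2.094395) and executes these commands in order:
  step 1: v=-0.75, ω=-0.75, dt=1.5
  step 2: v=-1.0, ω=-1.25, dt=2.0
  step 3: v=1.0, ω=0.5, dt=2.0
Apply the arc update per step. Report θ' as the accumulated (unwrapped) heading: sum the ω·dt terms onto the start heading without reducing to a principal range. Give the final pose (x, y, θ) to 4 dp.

(-2.5142, -6.2899, -0.5306)

step 1: θ'=0.9694 (R=1.0000) → pose (-2.0415, -5.0658, 0.9694)
step 2: θ'=-1.5306 (R=0.8000) → pose (-3.5005, -4.6453, -1.5306)
step 3: θ'=-0.5306 (R=2.0000) → pose (-2.5142, -6.2899, -0.5306)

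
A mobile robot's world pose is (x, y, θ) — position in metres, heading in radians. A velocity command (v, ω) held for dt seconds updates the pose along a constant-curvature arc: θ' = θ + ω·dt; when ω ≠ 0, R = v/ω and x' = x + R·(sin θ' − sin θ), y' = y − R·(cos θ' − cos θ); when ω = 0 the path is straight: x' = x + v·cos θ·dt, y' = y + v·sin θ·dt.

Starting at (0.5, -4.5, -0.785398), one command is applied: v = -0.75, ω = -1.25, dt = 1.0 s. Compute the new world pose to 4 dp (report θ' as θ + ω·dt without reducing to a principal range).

θ' = -0.7854 + -1.25·1.0 = -2.0354
R = v/ω = -0.75/-1.25 = 0.6000
x' = 0.5 + 0.6000·(sin -2.0354 − sin -0.7854) = 0.3879
y' = -4.5 − 0.6000·(cos -2.0354 − cos -0.7854) = -3.8069

(0.3879, -3.8069, -2.0354)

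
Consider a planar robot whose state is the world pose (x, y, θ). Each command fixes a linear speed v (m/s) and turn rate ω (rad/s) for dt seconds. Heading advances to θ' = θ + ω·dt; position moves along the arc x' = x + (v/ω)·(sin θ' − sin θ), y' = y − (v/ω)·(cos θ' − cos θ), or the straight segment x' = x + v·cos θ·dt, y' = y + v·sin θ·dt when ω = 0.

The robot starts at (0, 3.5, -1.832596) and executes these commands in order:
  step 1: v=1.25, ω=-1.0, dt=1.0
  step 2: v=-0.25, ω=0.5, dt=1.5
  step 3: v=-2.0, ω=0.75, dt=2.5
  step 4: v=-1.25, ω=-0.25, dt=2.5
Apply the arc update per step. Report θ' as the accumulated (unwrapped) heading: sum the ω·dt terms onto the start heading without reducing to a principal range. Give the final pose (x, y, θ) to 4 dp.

step 1: θ'=-2.8326 (R=-1.2500) → pose (-0.8273, 2.6327, -2.8326)
step 2: θ'=-2.0826 (R=-0.5000) → pose (-0.5434, 2.8642, -2.0826)
step 3: θ'=-0.2076 (R=-2.6667) → pose (-2.3187, 6.7796, -0.2076)
step 4: θ'=-0.8326 (R=5.0000) → pose (-4.9866, 8.3074, -0.8326)

(-4.9866, 8.3074, -0.8326)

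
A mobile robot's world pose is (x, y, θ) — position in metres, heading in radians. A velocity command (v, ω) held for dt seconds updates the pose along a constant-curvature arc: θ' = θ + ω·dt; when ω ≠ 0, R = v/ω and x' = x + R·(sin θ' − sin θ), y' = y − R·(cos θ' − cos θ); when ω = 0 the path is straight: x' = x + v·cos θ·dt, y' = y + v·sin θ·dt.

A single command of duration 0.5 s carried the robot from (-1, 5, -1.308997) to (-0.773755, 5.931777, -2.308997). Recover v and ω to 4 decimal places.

v = -2.0000, ω = -2.0000

Δθ = -2.308997 − -1.308997 = -1.000000
ω = Δθ/dt = -1.000000/0.5 = -2.0000
R = −Δy/(cos θ' − cos θ) = 1.0000
v = R·ω = 1.0000·-2.0000 = -2.0000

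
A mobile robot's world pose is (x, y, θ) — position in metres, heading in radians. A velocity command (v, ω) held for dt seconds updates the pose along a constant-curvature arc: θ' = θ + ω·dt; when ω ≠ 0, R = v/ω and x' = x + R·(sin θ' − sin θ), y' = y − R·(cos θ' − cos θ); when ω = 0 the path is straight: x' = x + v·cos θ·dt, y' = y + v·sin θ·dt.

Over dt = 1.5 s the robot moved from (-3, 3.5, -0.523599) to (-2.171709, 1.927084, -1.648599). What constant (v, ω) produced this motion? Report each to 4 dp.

Δθ = -1.648599 − -0.523599 = -1.125000
ω = Δθ/dt = -1.125000/1.5 = -0.7500
R = −Δy/(cos θ' − cos θ) = -1.6667
v = R·ω = -1.6667·-0.7500 = 1.2500

v = 1.2500, ω = -0.7500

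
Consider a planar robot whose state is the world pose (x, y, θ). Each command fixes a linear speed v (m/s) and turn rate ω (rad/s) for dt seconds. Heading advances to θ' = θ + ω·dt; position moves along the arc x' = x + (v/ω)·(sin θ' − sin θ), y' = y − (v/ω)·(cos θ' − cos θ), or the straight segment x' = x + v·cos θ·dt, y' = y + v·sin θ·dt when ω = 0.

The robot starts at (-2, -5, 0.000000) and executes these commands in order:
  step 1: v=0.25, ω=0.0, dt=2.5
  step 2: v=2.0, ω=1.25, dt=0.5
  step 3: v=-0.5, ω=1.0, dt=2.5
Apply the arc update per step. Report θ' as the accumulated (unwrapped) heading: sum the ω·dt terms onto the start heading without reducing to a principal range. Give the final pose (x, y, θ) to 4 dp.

(-0.1546, -5.6030, 3.1250)

step 1: θ'=0.0000 (straight) → pose (-1.3750, -5.0000, 0.0000)
step 2: θ'=0.6250 (R=1.6000) → pose (-0.4388, -4.6975, 0.6250)
step 3: θ'=3.1250 (R=-0.5000) → pose (-0.1546, -5.6030, 3.1250)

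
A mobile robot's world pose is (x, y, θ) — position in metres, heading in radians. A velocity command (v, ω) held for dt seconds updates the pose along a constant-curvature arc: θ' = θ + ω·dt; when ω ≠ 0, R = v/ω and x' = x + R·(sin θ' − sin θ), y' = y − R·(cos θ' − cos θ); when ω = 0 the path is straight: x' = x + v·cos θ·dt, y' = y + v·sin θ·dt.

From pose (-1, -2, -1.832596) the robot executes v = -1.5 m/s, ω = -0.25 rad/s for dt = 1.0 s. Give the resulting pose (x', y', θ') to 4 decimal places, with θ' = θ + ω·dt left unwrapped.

θ' = -1.8326 + -0.25·1.0 = -2.0826
R = v/ω = -1.5/-0.25 = 6.0000
x' = -1 + 6.0000·(sin -2.0826 − sin -1.8326) = -0.4356
y' = -2 − 6.0000·(cos -2.0826 − cos -1.8326) = -0.6144

(-0.4356, -0.6144, -2.0826)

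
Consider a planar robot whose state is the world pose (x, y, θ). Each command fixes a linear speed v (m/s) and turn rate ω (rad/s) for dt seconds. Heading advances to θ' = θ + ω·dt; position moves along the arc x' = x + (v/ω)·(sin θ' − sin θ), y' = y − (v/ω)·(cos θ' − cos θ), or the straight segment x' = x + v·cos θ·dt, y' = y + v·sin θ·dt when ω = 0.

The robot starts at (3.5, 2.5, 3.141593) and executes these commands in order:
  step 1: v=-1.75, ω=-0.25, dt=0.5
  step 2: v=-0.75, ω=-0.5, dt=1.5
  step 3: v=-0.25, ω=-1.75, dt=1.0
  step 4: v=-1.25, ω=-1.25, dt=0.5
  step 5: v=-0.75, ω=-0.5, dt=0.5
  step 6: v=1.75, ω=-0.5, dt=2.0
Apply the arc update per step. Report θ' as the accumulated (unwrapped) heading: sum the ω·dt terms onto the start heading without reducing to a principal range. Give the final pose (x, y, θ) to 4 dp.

(6.5256, -0.8751, -1.3584)

step 1: θ'=3.0166 (R=7.0000) → pose (4.3727, 2.4454, 3.0166)
step 2: θ'=2.2666 (R=1.5000) → pose (5.3370, 1.9186, 2.2666)
step 3: θ'=0.5166 (R=0.1429) → pose (5.2979, 1.7028, 0.5166)
step 4: θ'=-0.1084 (R=1.0000) → pose (4.6958, 1.5782, -0.1084)
step 5: θ'=-0.3584 (R=1.5000) → pose (4.3319, 1.6647, -0.3584)
step 6: θ'=-1.3584 (R=-3.5000) → pose (6.5256, -0.8751, -1.3584)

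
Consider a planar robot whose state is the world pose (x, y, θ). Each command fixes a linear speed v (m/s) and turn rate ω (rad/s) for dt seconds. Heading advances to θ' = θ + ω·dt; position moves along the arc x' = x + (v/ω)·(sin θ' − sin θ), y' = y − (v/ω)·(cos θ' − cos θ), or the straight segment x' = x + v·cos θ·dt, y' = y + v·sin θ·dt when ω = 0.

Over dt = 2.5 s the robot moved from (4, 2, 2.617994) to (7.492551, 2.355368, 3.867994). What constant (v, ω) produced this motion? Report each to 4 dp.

Δθ = 3.867994 − 2.617994 = 1.250000
ω = Δθ/dt = 1.250000/2.5 = 0.5000
R = Δx/(sin θ' − sin θ) = -3.0000
v = R·ω = -3.0000·0.5000 = -1.5000

v = -1.5000, ω = 0.5000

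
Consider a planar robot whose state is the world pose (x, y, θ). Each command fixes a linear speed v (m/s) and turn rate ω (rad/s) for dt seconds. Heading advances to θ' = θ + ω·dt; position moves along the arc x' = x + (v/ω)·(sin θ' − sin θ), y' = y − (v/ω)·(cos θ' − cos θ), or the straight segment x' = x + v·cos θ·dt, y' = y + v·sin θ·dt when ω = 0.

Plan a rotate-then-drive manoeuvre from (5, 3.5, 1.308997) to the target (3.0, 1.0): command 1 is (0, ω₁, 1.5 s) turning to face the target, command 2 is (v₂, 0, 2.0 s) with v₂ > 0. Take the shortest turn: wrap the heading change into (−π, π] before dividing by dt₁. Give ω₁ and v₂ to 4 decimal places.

heading to target = atan2(1−3.5, 3−5) = -2.2455
Δθ = wrap(-2.2455 − 1.3090) = 2.7287; ω₁ = Δθ/dt₁ = 1.8191
distance = √((3−5)² + (1−3.5)²) = 3.2016; v₂ = distance/dt₂ = 1.6008

ω₁ = 1.8191, v₂ = 1.6008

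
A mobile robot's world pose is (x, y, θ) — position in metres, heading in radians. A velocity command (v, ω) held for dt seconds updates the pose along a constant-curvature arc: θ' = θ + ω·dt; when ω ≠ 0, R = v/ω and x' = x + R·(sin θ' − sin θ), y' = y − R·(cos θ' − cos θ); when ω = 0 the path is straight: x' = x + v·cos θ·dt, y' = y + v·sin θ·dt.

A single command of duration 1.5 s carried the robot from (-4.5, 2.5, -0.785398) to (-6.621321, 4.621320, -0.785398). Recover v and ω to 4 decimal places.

v = -2.0000, ω = 0.0000

Δθ = -0.785398 − -0.785398 = 0.000000
ω = Δθ/dt = 0.000000/1.5 = 0.0000
ω = 0 → v = (Δx·cos θ + Δy·sin θ)/dt = -2.0000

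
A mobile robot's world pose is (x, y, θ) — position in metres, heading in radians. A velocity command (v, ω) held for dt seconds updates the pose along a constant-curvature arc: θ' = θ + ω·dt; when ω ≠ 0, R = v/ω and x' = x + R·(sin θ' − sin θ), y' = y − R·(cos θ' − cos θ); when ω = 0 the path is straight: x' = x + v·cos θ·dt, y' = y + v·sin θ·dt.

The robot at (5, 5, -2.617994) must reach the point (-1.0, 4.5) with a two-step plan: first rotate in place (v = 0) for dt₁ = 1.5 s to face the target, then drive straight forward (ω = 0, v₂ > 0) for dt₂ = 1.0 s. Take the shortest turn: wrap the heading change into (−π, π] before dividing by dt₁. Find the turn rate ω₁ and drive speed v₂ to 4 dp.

ω₁ = -0.2936, v₂ = 6.0208

heading to target = atan2(4.5−5, -1−5) = -3.0585
Δθ = wrap(-3.0585 − -2.6180) = -0.4405; ω₁ = Δθ/dt₁ = -0.2936
distance = √((-1−5)² + (4.5−5)²) = 6.0208; v₂ = distance/dt₂ = 6.0208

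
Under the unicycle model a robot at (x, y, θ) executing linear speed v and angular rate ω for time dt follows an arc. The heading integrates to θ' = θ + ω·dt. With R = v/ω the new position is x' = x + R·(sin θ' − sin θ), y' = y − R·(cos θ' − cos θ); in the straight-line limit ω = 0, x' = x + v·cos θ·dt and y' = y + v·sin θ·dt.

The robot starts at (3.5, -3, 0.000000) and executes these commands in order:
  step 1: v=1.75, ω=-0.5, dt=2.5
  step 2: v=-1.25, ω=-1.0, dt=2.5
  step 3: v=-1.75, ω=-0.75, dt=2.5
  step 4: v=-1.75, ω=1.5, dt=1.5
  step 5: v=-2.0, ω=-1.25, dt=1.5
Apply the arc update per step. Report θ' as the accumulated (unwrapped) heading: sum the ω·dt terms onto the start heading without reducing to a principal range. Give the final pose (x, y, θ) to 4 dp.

(10.2638, -12.1710, -5.2500)

step 1: θ'=-1.2500 (R=-3.5000) → pose (6.8214, -5.3964, -1.2500)
step 2: θ'=-3.7500 (R=1.2500) → pose (8.7221, -3.9765, -3.7500)
step 3: θ'=-5.6250 (R=2.3333) → pose (8.8157, -7.7371, -5.6250)
step 4: θ'=-3.3750 (R=-1.1667) → pose (9.2595, -9.7951, -3.3750)
step 5: θ'=-5.2500 (R=1.6000) → pose (10.2638, -12.1710, -5.2500)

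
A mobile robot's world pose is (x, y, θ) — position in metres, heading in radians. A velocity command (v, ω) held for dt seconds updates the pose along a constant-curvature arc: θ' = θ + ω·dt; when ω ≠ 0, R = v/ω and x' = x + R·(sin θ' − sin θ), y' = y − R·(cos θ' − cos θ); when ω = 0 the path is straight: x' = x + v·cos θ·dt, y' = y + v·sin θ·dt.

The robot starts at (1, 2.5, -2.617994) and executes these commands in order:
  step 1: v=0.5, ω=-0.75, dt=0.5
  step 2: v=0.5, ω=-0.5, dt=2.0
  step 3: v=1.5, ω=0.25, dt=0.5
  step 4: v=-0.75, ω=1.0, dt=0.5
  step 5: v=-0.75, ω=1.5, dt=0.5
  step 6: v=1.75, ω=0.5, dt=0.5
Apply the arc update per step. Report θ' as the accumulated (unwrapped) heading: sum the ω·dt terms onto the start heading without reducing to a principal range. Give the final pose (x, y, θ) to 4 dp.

(-0.6665, 2.6368, -2.3680)

step 1: θ'=-2.9930 (R=-0.6667) → pose (0.7654, 2.4180, -2.9930)
step 2: θ'=-3.9930 (R=-1.0000) → pose (-0.1349, 2.7481, -3.9930)
step 3: θ'=-3.8680 (R=6.0000) → pose (-0.6630, 3.2799, -3.8680)
step 4: θ'=-3.3680 (R=-0.7500) → pose (-0.3332, 3.1097, -3.3680)
step 5: θ'=-2.6180 (R=-0.5000) → pose (0.0290, 3.1640, -2.6180)
step 6: θ'=-2.3680 (R=3.5000) → pose (-0.6665, 2.6368, -2.3680)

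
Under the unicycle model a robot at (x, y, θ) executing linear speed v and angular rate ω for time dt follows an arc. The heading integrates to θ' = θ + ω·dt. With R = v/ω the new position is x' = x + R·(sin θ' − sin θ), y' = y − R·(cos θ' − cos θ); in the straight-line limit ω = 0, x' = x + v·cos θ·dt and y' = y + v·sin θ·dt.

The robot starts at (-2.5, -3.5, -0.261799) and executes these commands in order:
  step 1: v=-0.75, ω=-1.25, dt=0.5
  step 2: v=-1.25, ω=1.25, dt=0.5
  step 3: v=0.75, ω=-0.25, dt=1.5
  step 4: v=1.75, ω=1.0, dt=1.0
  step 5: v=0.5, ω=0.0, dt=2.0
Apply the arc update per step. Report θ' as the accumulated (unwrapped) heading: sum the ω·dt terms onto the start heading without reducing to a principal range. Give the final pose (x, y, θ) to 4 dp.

step 1: θ'=-0.8868 (R=0.6000) → pose (-2.8097, -3.2996, -0.8868)
step 2: θ'=-0.2618 (R=-1.0000) → pose (-3.3260, -2.9656, -0.2618)
step 3: θ'=-0.6368 (R=-3.0000) → pose (-2.3186, -3.4513, -0.6368)
step 4: θ'=0.3632 (R=1.7500) → pose (-0.6562, -3.6802, 0.3632)
step 5: θ'=0.3632 (straight) → pose (0.2785, -3.3249, 0.3632)

(0.2785, -3.3249, 0.3632)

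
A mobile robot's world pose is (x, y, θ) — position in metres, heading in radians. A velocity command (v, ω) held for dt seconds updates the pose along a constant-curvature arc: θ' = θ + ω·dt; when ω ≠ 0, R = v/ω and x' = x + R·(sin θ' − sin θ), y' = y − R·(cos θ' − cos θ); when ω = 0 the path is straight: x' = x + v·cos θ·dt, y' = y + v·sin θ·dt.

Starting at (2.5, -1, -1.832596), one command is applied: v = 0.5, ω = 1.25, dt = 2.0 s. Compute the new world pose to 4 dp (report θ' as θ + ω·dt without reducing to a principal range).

θ' = -1.8326 + 1.25·2.0 = 0.6674
R = v/ω = 0.5/1.25 = 0.4000
x' = 2.5 + 0.4000·(sin 0.6674 − sin -1.8326) = 3.1339
y' = -1 − 0.4000·(cos 0.6674 − cos -1.8326) = -1.4177

(3.1339, -1.4177, 0.6674)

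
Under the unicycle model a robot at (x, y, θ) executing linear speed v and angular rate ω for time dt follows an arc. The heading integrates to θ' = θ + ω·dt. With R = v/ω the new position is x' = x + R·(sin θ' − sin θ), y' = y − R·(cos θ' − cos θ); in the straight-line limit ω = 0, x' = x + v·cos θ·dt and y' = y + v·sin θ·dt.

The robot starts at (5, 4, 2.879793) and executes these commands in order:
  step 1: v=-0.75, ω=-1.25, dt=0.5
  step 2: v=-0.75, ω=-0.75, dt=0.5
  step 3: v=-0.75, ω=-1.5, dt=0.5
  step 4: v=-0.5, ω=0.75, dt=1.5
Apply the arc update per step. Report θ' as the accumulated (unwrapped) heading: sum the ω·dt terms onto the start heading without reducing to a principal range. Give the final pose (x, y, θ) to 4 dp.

step 1: θ'=2.2548 (R=0.6000) → pose (5.3097, 3.7996, 2.2548)
step 2: θ'=1.8798 (R=1.0000) → pose (5.4873, 3.4718, 1.8798)
step 3: θ'=1.1298 (R=0.5000) → pose (5.4632, 3.1063, 1.1298)
step 4: θ'=2.2548 (R=-0.6667) → pose (5.5493, 2.4005, 2.2548)

(5.5493, 2.4005, 2.2548)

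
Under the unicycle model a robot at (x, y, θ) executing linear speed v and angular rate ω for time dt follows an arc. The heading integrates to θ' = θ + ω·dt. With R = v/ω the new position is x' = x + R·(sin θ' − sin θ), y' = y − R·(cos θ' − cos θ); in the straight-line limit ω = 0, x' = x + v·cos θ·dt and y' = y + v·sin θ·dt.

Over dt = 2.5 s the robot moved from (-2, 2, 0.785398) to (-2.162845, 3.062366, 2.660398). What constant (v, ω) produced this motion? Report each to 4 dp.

v = 0.5000, ω = 0.7500

Δθ = 2.660398 − 0.785398 = 1.875000
ω = Δθ/dt = 1.875000/2.5 = 0.7500
R = −Δy/(cos θ' − cos θ) = 0.6667
v = R·ω = 0.6667·0.7500 = 0.5000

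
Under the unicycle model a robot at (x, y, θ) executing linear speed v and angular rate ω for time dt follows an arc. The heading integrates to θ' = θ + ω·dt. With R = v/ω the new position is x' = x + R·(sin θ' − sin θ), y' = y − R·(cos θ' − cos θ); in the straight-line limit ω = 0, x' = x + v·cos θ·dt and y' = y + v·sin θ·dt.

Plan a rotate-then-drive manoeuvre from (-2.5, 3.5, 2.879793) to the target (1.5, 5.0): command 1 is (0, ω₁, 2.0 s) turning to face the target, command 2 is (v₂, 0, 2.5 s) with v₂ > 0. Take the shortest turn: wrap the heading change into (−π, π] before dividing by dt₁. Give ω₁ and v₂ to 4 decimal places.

ω₁ = -1.2605, v₂ = 1.7088

heading to target = atan2(5−3.5, 1.5−-2.5) = 0.3588
Δθ = wrap(0.3588 − 2.8798) = -2.5210; ω₁ = Δθ/dt₁ = -1.2605
distance = √((1.5−-2.5)² + (5−3.5)²) = 4.2720; v₂ = distance/dt₂ = 1.7088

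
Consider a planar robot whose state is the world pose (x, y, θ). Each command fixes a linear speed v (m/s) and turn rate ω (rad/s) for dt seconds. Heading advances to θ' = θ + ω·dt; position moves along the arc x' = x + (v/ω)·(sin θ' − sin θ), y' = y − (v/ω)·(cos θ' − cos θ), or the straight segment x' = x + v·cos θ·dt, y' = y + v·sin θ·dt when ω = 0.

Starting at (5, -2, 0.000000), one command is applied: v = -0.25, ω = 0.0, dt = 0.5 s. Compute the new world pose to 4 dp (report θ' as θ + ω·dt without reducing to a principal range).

(4.8750, -2.0000, 0.0000)

θ' = 0.0000 + 0.0·0.5 = 0.0000
ω = 0 → straight: x' = 5 + -0.25·cos(0.0000)·0.5 = 4.8750
y' = -2 + -0.25·sin(0.0000)·0.5 = -2.0000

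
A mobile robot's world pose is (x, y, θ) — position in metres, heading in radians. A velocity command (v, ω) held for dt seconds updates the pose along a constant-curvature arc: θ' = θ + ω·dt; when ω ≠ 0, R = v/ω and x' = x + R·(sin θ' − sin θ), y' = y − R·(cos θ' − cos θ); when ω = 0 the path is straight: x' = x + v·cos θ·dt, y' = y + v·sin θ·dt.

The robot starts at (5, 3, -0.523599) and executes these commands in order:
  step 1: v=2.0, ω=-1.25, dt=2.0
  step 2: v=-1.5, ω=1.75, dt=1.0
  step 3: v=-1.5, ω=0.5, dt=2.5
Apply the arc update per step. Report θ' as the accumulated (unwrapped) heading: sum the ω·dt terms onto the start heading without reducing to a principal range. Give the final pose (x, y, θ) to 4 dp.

(2.3093, 3.2483, -0.0236)

step 1: θ'=-3.0236 (R=-1.6000) → pose (4.3884, 0.0255, -3.0236)
step 2: θ'=-1.2736 (R=-0.8571) → pose (5.1070, 1.1277, -1.2736)
step 3: θ'=-0.0236 (R=-3.0000) → pose (2.3093, 3.2483, -0.0236)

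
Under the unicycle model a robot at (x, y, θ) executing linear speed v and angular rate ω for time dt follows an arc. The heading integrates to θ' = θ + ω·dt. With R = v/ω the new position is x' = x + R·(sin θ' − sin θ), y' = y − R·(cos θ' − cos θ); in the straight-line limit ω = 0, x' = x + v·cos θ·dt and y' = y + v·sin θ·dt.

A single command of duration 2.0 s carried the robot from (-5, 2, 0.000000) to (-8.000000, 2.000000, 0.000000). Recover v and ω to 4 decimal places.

Δθ = 0.000000 − 0.000000 = 0.000000
ω = Δθ/dt = 0.000000/2.0 = 0.0000
ω = 0 → v = (Δx·cos θ + Δy·sin θ)/dt = -1.5000

v = -1.5000, ω = 0.0000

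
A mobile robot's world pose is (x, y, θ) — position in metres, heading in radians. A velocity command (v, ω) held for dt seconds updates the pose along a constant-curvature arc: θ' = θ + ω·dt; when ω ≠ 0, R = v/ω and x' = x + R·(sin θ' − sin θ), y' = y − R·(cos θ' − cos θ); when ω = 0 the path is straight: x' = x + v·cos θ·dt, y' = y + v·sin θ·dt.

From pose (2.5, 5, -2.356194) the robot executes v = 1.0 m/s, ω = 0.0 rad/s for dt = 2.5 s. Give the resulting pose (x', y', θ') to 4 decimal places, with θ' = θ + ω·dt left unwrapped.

(0.7322, 3.2322, -2.3562)

θ' = -2.3562 + 0.0·2.5 = -2.3562
ω = 0 → straight: x' = 2.5 + 1.0·cos(-2.3562)·2.5 = 0.7322
y' = 5 + 1.0·sin(-2.3562)·2.5 = 3.2322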